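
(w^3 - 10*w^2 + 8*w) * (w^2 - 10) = w^5 - 10*w^4 - 2*w^3 + 100*w^2 - 80*w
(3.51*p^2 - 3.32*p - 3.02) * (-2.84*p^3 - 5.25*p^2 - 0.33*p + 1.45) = -9.9684*p^5 - 8.9987*p^4 + 24.8485*p^3 + 22.0401*p^2 - 3.8174*p - 4.379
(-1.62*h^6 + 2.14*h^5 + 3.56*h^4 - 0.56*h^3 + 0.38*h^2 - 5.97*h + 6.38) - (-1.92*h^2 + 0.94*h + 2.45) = -1.62*h^6 + 2.14*h^5 + 3.56*h^4 - 0.56*h^3 + 2.3*h^2 - 6.91*h + 3.93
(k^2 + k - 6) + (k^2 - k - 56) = 2*k^2 - 62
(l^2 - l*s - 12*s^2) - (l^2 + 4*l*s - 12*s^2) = -5*l*s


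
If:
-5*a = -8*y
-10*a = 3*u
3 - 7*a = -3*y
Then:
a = 24/41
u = -80/41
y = 15/41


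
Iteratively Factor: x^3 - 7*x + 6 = (x + 3)*(x^2 - 3*x + 2) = (x - 1)*(x + 3)*(x - 2)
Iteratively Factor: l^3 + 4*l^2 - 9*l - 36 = (l - 3)*(l^2 + 7*l + 12) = (l - 3)*(l + 4)*(l + 3)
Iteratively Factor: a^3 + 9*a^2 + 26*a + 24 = (a + 2)*(a^2 + 7*a + 12) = (a + 2)*(a + 3)*(a + 4)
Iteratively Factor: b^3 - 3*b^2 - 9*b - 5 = (b + 1)*(b^2 - 4*b - 5) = (b + 1)^2*(b - 5)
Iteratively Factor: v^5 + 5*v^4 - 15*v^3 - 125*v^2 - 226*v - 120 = (v + 1)*(v^4 + 4*v^3 - 19*v^2 - 106*v - 120) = (v - 5)*(v + 1)*(v^3 + 9*v^2 + 26*v + 24) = (v - 5)*(v + 1)*(v + 3)*(v^2 + 6*v + 8) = (v - 5)*(v + 1)*(v + 2)*(v + 3)*(v + 4)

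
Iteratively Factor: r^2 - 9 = (r - 3)*(r + 3)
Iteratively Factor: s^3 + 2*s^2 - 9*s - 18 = (s + 3)*(s^2 - s - 6) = (s + 2)*(s + 3)*(s - 3)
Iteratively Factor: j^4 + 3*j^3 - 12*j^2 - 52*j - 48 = (j + 2)*(j^3 + j^2 - 14*j - 24) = (j - 4)*(j + 2)*(j^2 + 5*j + 6) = (j - 4)*(j + 2)*(j + 3)*(j + 2)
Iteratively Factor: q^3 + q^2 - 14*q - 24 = (q + 2)*(q^2 - q - 12) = (q + 2)*(q + 3)*(q - 4)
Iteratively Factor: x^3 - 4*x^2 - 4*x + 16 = (x + 2)*(x^2 - 6*x + 8) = (x - 2)*(x + 2)*(x - 4)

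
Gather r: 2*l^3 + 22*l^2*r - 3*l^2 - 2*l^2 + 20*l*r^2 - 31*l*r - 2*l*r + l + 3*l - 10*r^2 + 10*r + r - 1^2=2*l^3 - 5*l^2 + 4*l + r^2*(20*l - 10) + r*(22*l^2 - 33*l + 11) - 1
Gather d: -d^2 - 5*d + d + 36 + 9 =-d^2 - 4*d + 45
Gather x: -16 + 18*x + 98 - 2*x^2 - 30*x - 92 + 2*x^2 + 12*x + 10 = 0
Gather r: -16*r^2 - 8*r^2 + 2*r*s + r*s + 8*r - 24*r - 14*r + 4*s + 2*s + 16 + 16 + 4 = -24*r^2 + r*(3*s - 30) + 6*s + 36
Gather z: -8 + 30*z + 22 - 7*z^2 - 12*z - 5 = -7*z^2 + 18*z + 9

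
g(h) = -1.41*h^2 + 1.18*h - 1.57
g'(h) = 1.18 - 2.82*h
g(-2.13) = -10.48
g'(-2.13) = 7.19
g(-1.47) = -6.35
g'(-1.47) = 5.33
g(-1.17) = -4.88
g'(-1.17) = 4.48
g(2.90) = -10.01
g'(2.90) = -7.00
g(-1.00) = -4.16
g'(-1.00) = 4.00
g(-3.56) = -23.64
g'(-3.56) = 11.22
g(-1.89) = -8.84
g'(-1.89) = 6.51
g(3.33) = -13.28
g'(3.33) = -8.21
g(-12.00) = -218.77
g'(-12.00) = 35.02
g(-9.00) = -126.40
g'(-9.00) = 26.56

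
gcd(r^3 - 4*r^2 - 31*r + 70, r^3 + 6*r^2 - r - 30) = r^2 + 3*r - 10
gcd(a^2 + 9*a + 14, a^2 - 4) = a + 2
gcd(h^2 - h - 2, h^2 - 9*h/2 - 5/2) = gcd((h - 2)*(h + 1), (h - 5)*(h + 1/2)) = 1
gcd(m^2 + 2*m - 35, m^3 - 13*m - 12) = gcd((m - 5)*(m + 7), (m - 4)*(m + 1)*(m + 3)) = 1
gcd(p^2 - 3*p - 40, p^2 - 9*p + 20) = 1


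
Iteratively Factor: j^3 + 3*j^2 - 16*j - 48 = (j + 3)*(j^2 - 16) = (j + 3)*(j + 4)*(j - 4)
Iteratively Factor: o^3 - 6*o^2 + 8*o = (o)*(o^2 - 6*o + 8) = o*(o - 4)*(o - 2)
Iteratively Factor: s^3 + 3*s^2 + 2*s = (s)*(s^2 + 3*s + 2) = s*(s + 1)*(s + 2)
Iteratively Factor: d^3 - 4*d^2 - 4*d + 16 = (d + 2)*(d^2 - 6*d + 8) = (d - 2)*(d + 2)*(d - 4)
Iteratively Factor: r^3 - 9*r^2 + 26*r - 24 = (r - 4)*(r^2 - 5*r + 6) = (r - 4)*(r - 3)*(r - 2)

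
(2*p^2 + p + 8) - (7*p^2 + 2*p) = -5*p^2 - p + 8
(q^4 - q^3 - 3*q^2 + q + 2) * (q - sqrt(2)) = q^5 - sqrt(2)*q^4 - q^4 - 3*q^3 + sqrt(2)*q^3 + q^2 + 3*sqrt(2)*q^2 - sqrt(2)*q + 2*q - 2*sqrt(2)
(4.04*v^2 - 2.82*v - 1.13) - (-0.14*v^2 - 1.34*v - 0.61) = 4.18*v^2 - 1.48*v - 0.52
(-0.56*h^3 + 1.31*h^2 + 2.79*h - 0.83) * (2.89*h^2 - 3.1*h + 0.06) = -1.6184*h^5 + 5.5219*h^4 + 3.9685*h^3 - 10.9691*h^2 + 2.7404*h - 0.0498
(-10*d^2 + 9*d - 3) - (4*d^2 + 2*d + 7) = -14*d^2 + 7*d - 10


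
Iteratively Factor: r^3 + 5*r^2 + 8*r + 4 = (r + 2)*(r^2 + 3*r + 2) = (r + 2)^2*(r + 1)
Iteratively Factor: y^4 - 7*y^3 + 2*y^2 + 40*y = (y - 4)*(y^3 - 3*y^2 - 10*y) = (y - 5)*(y - 4)*(y^2 + 2*y) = (y - 5)*(y - 4)*(y + 2)*(y)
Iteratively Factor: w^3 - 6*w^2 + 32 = (w + 2)*(w^2 - 8*w + 16) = (w - 4)*(w + 2)*(w - 4)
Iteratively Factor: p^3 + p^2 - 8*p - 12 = (p - 3)*(p^2 + 4*p + 4) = (p - 3)*(p + 2)*(p + 2)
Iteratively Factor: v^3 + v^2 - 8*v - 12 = (v - 3)*(v^2 + 4*v + 4) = (v - 3)*(v + 2)*(v + 2)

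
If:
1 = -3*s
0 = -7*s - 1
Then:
No Solution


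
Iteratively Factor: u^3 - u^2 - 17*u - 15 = (u + 1)*(u^2 - 2*u - 15) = (u - 5)*(u + 1)*(u + 3)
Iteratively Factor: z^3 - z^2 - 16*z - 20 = (z + 2)*(z^2 - 3*z - 10) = (z - 5)*(z + 2)*(z + 2)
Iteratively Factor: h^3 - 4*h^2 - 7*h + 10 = (h - 1)*(h^2 - 3*h - 10) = (h - 1)*(h + 2)*(h - 5)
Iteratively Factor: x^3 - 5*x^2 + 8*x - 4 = (x - 2)*(x^2 - 3*x + 2) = (x - 2)^2*(x - 1)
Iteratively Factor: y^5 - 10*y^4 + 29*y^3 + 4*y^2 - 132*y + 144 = (y - 3)*(y^4 - 7*y^3 + 8*y^2 + 28*y - 48) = (y - 4)*(y - 3)*(y^3 - 3*y^2 - 4*y + 12) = (y - 4)*(y - 3)*(y - 2)*(y^2 - y - 6) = (y - 4)*(y - 3)*(y - 2)*(y + 2)*(y - 3)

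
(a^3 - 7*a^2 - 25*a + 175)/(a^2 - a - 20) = (a^2 - 2*a - 35)/(a + 4)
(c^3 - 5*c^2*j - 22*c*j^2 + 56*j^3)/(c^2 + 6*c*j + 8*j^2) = (c^2 - 9*c*j + 14*j^2)/(c + 2*j)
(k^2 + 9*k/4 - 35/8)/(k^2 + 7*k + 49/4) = (4*k - 5)/(2*(2*k + 7))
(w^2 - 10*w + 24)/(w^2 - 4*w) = (w - 6)/w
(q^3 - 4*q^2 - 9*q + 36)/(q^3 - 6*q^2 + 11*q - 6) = (q^2 - q - 12)/(q^2 - 3*q + 2)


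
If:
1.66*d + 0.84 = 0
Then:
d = -0.51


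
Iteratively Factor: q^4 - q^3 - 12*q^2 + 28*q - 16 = (q - 2)*(q^3 + q^2 - 10*q + 8) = (q - 2)^2*(q^2 + 3*q - 4) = (q - 2)^2*(q + 4)*(q - 1)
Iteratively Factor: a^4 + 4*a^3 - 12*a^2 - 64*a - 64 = (a + 4)*(a^3 - 12*a - 16) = (a + 2)*(a + 4)*(a^2 - 2*a - 8) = (a + 2)^2*(a + 4)*(a - 4)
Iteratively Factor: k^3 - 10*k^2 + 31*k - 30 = (k - 3)*(k^2 - 7*k + 10) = (k - 3)*(k - 2)*(k - 5)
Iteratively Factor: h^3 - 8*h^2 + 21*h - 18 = (h - 3)*(h^2 - 5*h + 6) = (h - 3)*(h - 2)*(h - 3)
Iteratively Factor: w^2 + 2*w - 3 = (w + 3)*(w - 1)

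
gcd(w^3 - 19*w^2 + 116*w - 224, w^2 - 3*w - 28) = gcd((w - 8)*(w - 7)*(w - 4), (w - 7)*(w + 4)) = w - 7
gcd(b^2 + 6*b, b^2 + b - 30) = b + 6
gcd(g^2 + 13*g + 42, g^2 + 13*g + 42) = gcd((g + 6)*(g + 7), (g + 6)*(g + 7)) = g^2 + 13*g + 42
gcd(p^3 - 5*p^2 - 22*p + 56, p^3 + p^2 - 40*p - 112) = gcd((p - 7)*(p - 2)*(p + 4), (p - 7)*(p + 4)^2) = p^2 - 3*p - 28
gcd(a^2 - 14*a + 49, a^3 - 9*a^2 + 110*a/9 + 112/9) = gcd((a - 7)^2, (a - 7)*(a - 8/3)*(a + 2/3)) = a - 7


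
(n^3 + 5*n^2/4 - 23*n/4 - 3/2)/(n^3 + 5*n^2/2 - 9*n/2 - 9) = (4*n + 1)/(2*(2*n + 3))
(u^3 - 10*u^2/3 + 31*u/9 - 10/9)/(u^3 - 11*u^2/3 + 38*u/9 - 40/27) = 3*(u - 1)/(3*u - 4)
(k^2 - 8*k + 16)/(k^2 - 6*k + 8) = (k - 4)/(k - 2)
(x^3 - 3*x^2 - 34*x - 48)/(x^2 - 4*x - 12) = (x^2 - 5*x - 24)/(x - 6)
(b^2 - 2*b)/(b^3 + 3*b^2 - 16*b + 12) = b/(b^2 + 5*b - 6)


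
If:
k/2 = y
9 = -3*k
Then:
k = -3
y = -3/2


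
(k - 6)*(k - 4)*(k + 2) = k^3 - 8*k^2 + 4*k + 48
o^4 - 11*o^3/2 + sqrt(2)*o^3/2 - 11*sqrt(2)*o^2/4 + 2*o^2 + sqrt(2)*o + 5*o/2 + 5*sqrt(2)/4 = (o - 5)*(o - 1)*(o + 1/2)*(o + sqrt(2)/2)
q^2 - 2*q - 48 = (q - 8)*(q + 6)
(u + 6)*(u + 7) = u^2 + 13*u + 42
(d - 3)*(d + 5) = d^2 + 2*d - 15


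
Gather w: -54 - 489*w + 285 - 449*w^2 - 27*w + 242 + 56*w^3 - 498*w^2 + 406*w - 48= 56*w^3 - 947*w^2 - 110*w + 425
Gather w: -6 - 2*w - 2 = -2*w - 8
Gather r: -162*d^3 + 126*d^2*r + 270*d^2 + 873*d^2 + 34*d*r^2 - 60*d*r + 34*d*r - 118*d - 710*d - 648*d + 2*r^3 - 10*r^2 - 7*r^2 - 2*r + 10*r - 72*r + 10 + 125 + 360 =-162*d^3 + 1143*d^2 - 1476*d + 2*r^3 + r^2*(34*d - 17) + r*(126*d^2 - 26*d - 64) + 495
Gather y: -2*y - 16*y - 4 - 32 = -18*y - 36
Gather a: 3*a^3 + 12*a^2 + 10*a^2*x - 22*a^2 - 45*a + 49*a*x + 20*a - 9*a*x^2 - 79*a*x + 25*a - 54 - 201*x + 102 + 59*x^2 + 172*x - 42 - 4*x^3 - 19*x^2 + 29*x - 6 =3*a^3 + a^2*(10*x - 10) + a*(-9*x^2 - 30*x) - 4*x^3 + 40*x^2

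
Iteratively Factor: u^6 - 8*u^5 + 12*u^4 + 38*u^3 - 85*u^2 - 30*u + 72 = (u - 4)*(u^5 - 4*u^4 - 4*u^3 + 22*u^2 + 3*u - 18) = (u - 4)*(u - 1)*(u^4 - 3*u^3 - 7*u^2 + 15*u + 18) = (u - 4)*(u - 3)*(u - 1)*(u^3 - 7*u - 6) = (u - 4)*(u - 3)*(u - 1)*(u + 1)*(u^2 - u - 6) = (u - 4)*(u - 3)*(u - 1)*(u + 1)*(u + 2)*(u - 3)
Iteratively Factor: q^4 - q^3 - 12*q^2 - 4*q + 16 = (q + 2)*(q^3 - 3*q^2 - 6*q + 8) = (q - 4)*(q + 2)*(q^2 + q - 2) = (q - 4)*(q + 2)^2*(q - 1)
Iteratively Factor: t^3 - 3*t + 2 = (t - 1)*(t^2 + t - 2) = (t - 1)*(t + 2)*(t - 1)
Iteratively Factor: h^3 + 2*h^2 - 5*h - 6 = (h + 1)*(h^2 + h - 6) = (h + 1)*(h + 3)*(h - 2)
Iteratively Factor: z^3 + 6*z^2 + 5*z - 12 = (z - 1)*(z^2 + 7*z + 12) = (z - 1)*(z + 3)*(z + 4)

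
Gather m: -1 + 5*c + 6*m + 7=5*c + 6*m + 6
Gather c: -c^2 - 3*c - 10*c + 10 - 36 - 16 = -c^2 - 13*c - 42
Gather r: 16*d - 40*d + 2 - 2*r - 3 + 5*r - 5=-24*d + 3*r - 6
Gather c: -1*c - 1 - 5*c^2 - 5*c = -5*c^2 - 6*c - 1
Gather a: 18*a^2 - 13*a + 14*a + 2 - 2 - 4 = 18*a^2 + a - 4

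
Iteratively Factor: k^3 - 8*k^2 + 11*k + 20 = (k - 4)*(k^2 - 4*k - 5) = (k - 5)*(k - 4)*(k + 1)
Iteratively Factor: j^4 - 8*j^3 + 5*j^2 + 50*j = (j)*(j^3 - 8*j^2 + 5*j + 50) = j*(j - 5)*(j^2 - 3*j - 10) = j*(j - 5)*(j + 2)*(j - 5)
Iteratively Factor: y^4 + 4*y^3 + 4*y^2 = (y + 2)*(y^3 + 2*y^2) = y*(y + 2)*(y^2 + 2*y) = y*(y + 2)^2*(y)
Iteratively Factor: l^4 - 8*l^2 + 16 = (l + 2)*(l^3 - 2*l^2 - 4*l + 8) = (l - 2)*(l + 2)*(l^2 - 4) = (l - 2)^2*(l + 2)*(l + 2)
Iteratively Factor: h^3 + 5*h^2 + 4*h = (h)*(h^2 + 5*h + 4) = h*(h + 1)*(h + 4)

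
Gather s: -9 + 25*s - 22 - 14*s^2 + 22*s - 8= -14*s^2 + 47*s - 39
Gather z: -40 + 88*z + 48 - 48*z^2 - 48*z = -48*z^2 + 40*z + 8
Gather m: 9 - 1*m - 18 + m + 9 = 0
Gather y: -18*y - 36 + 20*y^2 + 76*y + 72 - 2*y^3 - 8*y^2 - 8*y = -2*y^3 + 12*y^2 + 50*y + 36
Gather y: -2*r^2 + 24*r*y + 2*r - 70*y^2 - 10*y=-2*r^2 + 2*r - 70*y^2 + y*(24*r - 10)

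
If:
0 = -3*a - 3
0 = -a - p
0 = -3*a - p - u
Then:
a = -1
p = 1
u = 2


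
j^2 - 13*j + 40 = (j - 8)*(j - 5)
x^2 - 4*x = x*(x - 4)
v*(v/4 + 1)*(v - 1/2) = v^3/4 + 7*v^2/8 - v/2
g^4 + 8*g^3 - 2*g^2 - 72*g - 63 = (g - 3)*(g + 1)*(g + 3)*(g + 7)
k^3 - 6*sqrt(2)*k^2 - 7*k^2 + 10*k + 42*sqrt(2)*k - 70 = (k - 7)*(k - 5*sqrt(2))*(k - sqrt(2))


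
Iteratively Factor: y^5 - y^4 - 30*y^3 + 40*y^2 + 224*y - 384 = (y - 3)*(y^4 + 2*y^3 - 24*y^2 - 32*y + 128) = (y - 3)*(y - 2)*(y^3 + 4*y^2 - 16*y - 64) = (y - 4)*(y - 3)*(y - 2)*(y^2 + 8*y + 16) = (y - 4)*(y - 3)*(y - 2)*(y + 4)*(y + 4)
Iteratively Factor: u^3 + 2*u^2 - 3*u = (u - 1)*(u^2 + 3*u) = u*(u - 1)*(u + 3)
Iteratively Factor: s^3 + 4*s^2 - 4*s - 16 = (s - 2)*(s^2 + 6*s + 8) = (s - 2)*(s + 4)*(s + 2)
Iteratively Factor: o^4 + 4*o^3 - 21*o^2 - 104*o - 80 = (o + 4)*(o^3 - 21*o - 20) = (o + 1)*(o + 4)*(o^2 - o - 20) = (o + 1)*(o + 4)^2*(o - 5)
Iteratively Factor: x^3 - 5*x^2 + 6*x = (x)*(x^2 - 5*x + 6) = x*(x - 2)*(x - 3)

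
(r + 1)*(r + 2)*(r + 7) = r^3 + 10*r^2 + 23*r + 14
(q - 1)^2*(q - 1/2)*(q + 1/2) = q^4 - 2*q^3 + 3*q^2/4 + q/2 - 1/4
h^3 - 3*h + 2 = (h - 1)^2*(h + 2)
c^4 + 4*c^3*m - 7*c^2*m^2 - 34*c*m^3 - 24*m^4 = (c - 3*m)*(c + m)*(c + 2*m)*(c + 4*m)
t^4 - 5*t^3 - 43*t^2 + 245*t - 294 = (t - 7)*(t - 3)*(t - 2)*(t + 7)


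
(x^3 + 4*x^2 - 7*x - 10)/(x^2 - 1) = (x^2 + 3*x - 10)/(x - 1)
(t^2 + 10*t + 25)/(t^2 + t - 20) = (t + 5)/(t - 4)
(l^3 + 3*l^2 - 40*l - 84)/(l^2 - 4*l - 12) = l + 7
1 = 1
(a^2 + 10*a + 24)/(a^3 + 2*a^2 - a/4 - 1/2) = 4*(a^2 + 10*a + 24)/(4*a^3 + 8*a^2 - a - 2)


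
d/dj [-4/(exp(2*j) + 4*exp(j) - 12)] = 8*(exp(j) + 2)*exp(j)/(exp(2*j) + 4*exp(j) - 12)^2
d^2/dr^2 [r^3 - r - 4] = 6*r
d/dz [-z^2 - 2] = -2*z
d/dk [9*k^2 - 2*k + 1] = 18*k - 2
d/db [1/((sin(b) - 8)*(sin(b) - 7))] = (15 - 2*sin(b))*cos(b)/((sin(b) - 8)^2*(sin(b) - 7)^2)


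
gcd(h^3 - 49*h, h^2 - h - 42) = h - 7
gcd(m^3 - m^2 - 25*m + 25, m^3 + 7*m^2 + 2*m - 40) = m + 5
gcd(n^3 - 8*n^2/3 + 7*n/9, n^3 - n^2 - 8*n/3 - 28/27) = n - 7/3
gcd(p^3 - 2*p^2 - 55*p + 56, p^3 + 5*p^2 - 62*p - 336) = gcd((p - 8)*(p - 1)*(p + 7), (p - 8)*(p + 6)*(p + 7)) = p^2 - p - 56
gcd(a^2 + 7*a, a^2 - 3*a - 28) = 1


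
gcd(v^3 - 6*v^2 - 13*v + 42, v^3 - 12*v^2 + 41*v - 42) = v^2 - 9*v + 14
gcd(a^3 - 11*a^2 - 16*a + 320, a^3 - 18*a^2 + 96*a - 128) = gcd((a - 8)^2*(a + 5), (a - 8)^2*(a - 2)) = a^2 - 16*a + 64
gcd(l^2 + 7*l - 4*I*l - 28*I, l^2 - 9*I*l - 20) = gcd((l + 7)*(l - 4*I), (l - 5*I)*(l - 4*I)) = l - 4*I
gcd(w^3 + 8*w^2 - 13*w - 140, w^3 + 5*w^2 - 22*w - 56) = w^2 + 3*w - 28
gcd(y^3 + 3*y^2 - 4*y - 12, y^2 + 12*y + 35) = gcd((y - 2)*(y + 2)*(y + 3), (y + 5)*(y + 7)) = 1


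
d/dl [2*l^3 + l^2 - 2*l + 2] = 6*l^2 + 2*l - 2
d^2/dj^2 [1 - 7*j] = 0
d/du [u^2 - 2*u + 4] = 2*u - 2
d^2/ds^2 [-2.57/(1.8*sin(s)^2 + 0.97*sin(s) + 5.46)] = (33.3072*sin(s)^4 + 13.46166*sin(s)^3 - 148.574527*sin(s)^2 - 40.534554*sin(s) + 45.679694)/(1.8*sin(s)^2 + 0.97*sin(s) + 5.46)^3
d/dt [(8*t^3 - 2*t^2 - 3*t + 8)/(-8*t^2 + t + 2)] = 2*(-32*t^4 + 8*t^3 + 11*t^2 + 60*t - 7)/(64*t^4 - 16*t^3 - 31*t^2 + 4*t + 4)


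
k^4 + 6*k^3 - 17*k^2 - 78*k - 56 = (k - 4)*(k + 1)*(k + 2)*(k + 7)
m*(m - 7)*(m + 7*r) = m^3 + 7*m^2*r - 7*m^2 - 49*m*r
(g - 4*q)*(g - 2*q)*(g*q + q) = g^3*q - 6*g^2*q^2 + g^2*q + 8*g*q^3 - 6*g*q^2 + 8*q^3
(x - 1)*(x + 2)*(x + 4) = x^3 + 5*x^2 + 2*x - 8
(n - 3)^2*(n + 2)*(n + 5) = n^4 + n^3 - 23*n^2 + 3*n + 90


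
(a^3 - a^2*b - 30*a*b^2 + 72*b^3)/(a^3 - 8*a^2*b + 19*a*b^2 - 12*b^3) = (a + 6*b)/(a - b)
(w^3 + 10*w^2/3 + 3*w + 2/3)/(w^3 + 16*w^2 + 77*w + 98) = (3*w^2 + 4*w + 1)/(3*(w^2 + 14*w + 49))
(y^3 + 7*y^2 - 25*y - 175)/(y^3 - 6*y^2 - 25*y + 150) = (y + 7)/(y - 6)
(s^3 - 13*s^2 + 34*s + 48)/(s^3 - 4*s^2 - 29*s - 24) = (s - 6)/(s + 3)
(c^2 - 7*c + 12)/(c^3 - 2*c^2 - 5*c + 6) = (c - 4)/(c^2 + c - 2)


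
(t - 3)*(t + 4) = t^2 + t - 12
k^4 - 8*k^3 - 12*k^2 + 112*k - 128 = (k - 8)*(k - 2)^2*(k + 4)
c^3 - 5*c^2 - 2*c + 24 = (c - 4)*(c - 3)*(c + 2)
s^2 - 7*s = s*(s - 7)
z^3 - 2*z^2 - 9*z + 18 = (z - 3)*(z - 2)*(z + 3)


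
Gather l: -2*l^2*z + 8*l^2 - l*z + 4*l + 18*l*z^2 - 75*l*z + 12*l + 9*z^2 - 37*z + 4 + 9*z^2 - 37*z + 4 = l^2*(8 - 2*z) + l*(18*z^2 - 76*z + 16) + 18*z^2 - 74*z + 8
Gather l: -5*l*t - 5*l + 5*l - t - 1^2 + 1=-5*l*t - t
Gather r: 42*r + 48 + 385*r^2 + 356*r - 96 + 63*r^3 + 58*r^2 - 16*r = 63*r^3 + 443*r^2 + 382*r - 48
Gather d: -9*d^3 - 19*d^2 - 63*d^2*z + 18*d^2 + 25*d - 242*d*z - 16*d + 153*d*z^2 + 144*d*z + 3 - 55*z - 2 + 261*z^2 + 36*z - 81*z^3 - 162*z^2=-9*d^3 + d^2*(-63*z - 1) + d*(153*z^2 - 98*z + 9) - 81*z^3 + 99*z^2 - 19*z + 1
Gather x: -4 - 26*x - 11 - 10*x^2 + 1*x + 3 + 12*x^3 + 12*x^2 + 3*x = 12*x^3 + 2*x^2 - 22*x - 12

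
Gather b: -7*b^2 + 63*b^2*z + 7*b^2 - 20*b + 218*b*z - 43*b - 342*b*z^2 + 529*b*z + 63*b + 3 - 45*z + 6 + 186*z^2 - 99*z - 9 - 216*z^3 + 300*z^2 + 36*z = 63*b^2*z + b*(-342*z^2 + 747*z) - 216*z^3 + 486*z^2 - 108*z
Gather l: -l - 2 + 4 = 2 - l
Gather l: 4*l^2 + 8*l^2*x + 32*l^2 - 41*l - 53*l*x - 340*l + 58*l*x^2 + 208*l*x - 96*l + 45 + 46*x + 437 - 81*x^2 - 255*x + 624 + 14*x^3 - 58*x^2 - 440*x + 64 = l^2*(8*x + 36) + l*(58*x^2 + 155*x - 477) + 14*x^3 - 139*x^2 - 649*x + 1170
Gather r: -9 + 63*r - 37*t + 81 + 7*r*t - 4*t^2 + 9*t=r*(7*t + 63) - 4*t^2 - 28*t + 72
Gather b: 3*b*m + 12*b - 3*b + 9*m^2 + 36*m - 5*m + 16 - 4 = b*(3*m + 9) + 9*m^2 + 31*m + 12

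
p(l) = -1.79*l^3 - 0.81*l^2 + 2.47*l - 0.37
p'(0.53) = 0.10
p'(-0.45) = 2.11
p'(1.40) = -10.32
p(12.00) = -3180.49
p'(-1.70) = -10.30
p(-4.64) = 149.55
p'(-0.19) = 2.58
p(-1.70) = 1.88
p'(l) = -5.37*l^2 - 1.62*l + 2.47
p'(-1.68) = -9.96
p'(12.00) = -790.25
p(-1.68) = 1.68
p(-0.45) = -1.48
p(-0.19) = -0.86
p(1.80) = -8.99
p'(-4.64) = -105.63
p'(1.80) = -17.84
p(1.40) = -3.41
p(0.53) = 0.45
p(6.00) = -401.35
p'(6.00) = -200.57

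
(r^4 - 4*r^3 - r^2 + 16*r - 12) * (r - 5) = r^5 - 9*r^4 + 19*r^3 + 21*r^2 - 92*r + 60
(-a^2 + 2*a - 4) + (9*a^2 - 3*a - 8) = 8*a^2 - a - 12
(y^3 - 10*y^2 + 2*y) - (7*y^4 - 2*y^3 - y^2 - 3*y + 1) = -7*y^4 + 3*y^3 - 9*y^2 + 5*y - 1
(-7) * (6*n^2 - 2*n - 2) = -42*n^2 + 14*n + 14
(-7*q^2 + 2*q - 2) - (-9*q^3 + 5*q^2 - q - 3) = 9*q^3 - 12*q^2 + 3*q + 1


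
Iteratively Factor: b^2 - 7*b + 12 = (b - 3)*(b - 4)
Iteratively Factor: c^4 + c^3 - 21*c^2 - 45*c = (c - 5)*(c^3 + 6*c^2 + 9*c) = (c - 5)*(c + 3)*(c^2 + 3*c) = (c - 5)*(c + 3)^2*(c)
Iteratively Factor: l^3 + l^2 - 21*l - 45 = (l + 3)*(l^2 - 2*l - 15) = (l - 5)*(l + 3)*(l + 3)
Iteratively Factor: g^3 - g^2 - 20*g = (g)*(g^2 - g - 20) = g*(g - 5)*(g + 4)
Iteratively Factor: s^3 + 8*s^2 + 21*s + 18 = (s + 3)*(s^2 + 5*s + 6) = (s + 3)^2*(s + 2)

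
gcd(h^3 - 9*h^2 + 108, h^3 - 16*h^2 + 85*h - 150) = h - 6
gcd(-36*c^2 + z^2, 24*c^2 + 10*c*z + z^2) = 6*c + z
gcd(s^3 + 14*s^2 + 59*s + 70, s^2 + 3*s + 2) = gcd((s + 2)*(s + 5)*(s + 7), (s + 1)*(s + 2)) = s + 2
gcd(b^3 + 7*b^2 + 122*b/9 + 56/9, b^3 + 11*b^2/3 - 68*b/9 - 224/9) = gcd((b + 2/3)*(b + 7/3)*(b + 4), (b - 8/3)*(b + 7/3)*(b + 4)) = b^2 + 19*b/3 + 28/3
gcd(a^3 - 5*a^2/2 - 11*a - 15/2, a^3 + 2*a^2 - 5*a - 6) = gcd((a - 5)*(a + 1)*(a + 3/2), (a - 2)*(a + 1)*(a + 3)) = a + 1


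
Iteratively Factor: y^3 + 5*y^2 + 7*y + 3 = (y + 3)*(y^2 + 2*y + 1) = (y + 1)*(y + 3)*(y + 1)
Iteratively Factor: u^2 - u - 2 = (u - 2)*(u + 1)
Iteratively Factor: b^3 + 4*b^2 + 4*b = (b)*(b^2 + 4*b + 4) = b*(b + 2)*(b + 2)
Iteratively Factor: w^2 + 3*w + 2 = (w + 1)*(w + 2)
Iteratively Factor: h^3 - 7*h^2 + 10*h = (h - 2)*(h^2 - 5*h) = h*(h - 2)*(h - 5)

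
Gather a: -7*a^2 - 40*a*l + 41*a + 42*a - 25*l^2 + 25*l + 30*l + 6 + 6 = -7*a^2 + a*(83 - 40*l) - 25*l^2 + 55*l + 12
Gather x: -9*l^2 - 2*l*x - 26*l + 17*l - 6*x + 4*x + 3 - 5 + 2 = -9*l^2 - 9*l + x*(-2*l - 2)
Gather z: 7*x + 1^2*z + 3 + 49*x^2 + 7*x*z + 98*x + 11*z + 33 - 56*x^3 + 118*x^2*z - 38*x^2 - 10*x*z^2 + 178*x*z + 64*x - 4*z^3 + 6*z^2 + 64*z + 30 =-56*x^3 + 11*x^2 + 169*x - 4*z^3 + z^2*(6 - 10*x) + z*(118*x^2 + 185*x + 76) + 66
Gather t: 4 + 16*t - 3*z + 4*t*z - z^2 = t*(4*z + 16) - z^2 - 3*z + 4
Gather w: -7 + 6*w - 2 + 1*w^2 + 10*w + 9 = w^2 + 16*w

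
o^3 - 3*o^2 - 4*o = o*(o - 4)*(o + 1)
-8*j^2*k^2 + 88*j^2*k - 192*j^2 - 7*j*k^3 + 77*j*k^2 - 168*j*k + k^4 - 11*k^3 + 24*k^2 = (-8*j + k)*(j + k)*(k - 8)*(k - 3)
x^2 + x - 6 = (x - 2)*(x + 3)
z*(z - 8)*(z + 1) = z^3 - 7*z^2 - 8*z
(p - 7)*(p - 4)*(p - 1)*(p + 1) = p^4 - 11*p^3 + 27*p^2 + 11*p - 28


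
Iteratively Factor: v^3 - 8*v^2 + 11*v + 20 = (v - 5)*(v^2 - 3*v - 4) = (v - 5)*(v - 4)*(v + 1)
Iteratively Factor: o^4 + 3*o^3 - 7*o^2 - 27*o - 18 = (o - 3)*(o^3 + 6*o^2 + 11*o + 6) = (o - 3)*(o + 2)*(o^2 + 4*o + 3) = (o - 3)*(o + 1)*(o + 2)*(o + 3)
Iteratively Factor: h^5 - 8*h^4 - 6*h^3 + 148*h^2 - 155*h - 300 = (h - 5)*(h^4 - 3*h^3 - 21*h^2 + 43*h + 60) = (h - 5)*(h + 1)*(h^3 - 4*h^2 - 17*h + 60) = (h - 5)^2*(h + 1)*(h^2 + h - 12) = (h - 5)^2*(h + 1)*(h + 4)*(h - 3)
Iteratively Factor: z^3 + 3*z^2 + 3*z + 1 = (z + 1)*(z^2 + 2*z + 1) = (z + 1)^2*(z + 1)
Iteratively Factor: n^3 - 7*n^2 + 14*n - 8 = (n - 4)*(n^2 - 3*n + 2) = (n - 4)*(n - 1)*(n - 2)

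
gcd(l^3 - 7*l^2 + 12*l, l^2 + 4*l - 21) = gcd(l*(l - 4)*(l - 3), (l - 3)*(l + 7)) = l - 3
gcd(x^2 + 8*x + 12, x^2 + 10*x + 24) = x + 6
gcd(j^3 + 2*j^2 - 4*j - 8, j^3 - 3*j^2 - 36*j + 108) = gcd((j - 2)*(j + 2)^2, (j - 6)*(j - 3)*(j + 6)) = 1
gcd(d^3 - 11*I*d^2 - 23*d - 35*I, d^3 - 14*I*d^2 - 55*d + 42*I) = d - 7*I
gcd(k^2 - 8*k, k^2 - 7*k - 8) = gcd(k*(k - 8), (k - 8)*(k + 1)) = k - 8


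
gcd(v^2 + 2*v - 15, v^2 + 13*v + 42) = 1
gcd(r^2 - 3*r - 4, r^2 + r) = r + 1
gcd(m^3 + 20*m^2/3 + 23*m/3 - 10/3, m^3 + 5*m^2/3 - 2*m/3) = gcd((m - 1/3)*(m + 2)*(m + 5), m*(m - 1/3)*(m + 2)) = m^2 + 5*m/3 - 2/3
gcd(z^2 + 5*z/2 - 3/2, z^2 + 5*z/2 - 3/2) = z^2 + 5*z/2 - 3/2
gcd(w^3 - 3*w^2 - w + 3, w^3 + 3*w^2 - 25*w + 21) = w^2 - 4*w + 3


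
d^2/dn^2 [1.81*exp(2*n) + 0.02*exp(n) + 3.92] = (7.24*exp(n) + 0.02)*exp(n)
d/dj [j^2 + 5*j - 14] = 2*j + 5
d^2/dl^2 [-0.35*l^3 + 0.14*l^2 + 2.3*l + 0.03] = 0.28 - 2.1*l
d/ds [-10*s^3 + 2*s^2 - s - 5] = -30*s^2 + 4*s - 1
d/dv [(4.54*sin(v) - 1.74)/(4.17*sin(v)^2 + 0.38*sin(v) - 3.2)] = (-18.9318*sin(v)^2 + 14.5116*sin(v) - 13.8668)*cos(v)/(17.3889*sin(v)^4 + 3.1692*sin(v)^3 - 26.5436*sin(v)^2 - 2.432*sin(v) + 10.24)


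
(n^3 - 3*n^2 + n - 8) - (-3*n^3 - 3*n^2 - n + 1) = 4*n^3 + 2*n - 9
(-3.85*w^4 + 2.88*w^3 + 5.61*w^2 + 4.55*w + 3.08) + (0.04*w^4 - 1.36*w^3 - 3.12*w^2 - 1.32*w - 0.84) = -3.81*w^4 + 1.52*w^3 + 2.49*w^2 + 3.23*w + 2.24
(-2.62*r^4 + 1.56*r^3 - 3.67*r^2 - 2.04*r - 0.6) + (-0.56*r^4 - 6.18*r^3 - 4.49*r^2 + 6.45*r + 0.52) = -3.18*r^4 - 4.62*r^3 - 8.16*r^2 + 4.41*r - 0.08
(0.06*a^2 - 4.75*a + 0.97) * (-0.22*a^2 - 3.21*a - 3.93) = -0.0132*a^4 + 0.8524*a^3 + 14.7983*a^2 + 15.5538*a - 3.8121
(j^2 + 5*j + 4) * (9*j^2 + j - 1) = 9*j^4 + 46*j^3 + 40*j^2 - j - 4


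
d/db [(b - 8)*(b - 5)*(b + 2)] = 3*b^2 - 22*b + 14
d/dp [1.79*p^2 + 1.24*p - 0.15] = 3.58*p + 1.24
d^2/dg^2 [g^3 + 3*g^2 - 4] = 6*g + 6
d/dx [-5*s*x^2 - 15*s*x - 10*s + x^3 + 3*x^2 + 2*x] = -10*s*x - 15*s + 3*x^2 + 6*x + 2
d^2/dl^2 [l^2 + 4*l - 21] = 2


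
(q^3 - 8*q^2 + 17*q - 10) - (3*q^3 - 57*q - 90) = -2*q^3 - 8*q^2 + 74*q + 80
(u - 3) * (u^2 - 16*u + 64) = u^3 - 19*u^2 + 112*u - 192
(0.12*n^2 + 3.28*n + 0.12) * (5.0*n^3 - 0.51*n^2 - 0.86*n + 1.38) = 0.6*n^5 + 16.3388*n^4 - 1.176*n^3 - 2.7164*n^2 + 4.4232*n + 0.1656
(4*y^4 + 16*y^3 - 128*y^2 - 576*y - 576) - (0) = 4*y^4 + 16*y^3 - 128*y^2 - 576*y - 576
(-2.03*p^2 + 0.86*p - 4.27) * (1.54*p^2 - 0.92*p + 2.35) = -3.1262*p^4 + 3.192*p^3 - 12.1375*p^2 + 5.9494*p - 10.0345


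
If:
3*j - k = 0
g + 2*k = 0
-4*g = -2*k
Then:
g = 0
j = 0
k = 0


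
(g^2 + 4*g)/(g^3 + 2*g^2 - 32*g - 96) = g/(g^2 - 2*g - 24)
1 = 1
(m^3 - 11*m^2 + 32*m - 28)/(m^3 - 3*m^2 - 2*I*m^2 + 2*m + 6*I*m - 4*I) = (m^2 - 9*m + 14)/(m^2 - m*(1 + 2*I) + 2*I)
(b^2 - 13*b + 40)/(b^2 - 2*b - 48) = (b - 5)/(b + 6)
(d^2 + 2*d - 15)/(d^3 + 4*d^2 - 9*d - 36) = (d + 5)/(d^2 + 7*d + 12)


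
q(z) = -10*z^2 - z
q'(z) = -20*z - 1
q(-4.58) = -205.18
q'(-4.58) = 90.60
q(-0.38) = -1.06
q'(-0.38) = 6.60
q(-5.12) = -257.02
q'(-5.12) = 101.40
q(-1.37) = -17.40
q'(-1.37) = 26.40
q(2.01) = -42.41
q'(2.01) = -41.20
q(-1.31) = -15.85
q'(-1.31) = 25.20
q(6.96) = -491.38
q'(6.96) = -140.20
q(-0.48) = -1.82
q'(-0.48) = 8.60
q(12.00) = -1452.00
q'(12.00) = -241.00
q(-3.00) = -87.00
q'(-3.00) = 59.00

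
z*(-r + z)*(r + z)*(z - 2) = -r^2*z^2 + 2*r^2*z + z^4 - 2*z^3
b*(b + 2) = b^2 + 2*b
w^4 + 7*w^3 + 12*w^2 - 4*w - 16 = (w - 1)*(w + 2)^2*(w + 4)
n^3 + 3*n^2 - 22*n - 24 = (n - 4)*(n + 1)*(n + 6)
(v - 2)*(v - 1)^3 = v^4 - 5*v^3 + 9*v^2 - 7*v + 2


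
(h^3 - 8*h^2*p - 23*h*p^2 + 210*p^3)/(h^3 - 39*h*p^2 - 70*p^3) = (h - 6*p)/(h + 2*p)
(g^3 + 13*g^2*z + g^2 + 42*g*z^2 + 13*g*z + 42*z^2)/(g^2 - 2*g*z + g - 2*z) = (-g^2 - 13*g*z - 42*z^2)/(-g + 2*z)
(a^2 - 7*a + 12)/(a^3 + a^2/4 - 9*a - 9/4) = 4*(a - 4)/(4*a^2 + 13*a + 3)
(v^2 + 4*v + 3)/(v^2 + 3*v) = (v + 1)/v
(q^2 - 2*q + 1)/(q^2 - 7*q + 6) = (q - 1)/(q - 6)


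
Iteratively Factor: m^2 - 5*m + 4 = (m - 4)*(m - 1)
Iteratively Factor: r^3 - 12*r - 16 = (r + 2)*(r^2 - 2*r - 8) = (r + 2)^2*(r - 4)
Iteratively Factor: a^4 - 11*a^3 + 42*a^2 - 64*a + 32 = (a - 1)*(a^3 - 10*a^2 + 32*a - 32) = (a - 2)*(a - 1)*(a^2 - 8*a + 16) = (a - 4)*(a - 2)*(a - 1)*(a - 4)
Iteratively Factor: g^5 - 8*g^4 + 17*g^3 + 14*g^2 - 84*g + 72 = (g - 2)*(g^4 - 6*g^3 + 5*g^2 + 24*g - 36) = (g - 3)*(g - 2)*(g^3 - 3*g^2 - 4*g + 12) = (g - 3)*(g - 2)^2*(g^2 - g - 6) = (g - 3)^2*(g - 2)^2*(g + 2)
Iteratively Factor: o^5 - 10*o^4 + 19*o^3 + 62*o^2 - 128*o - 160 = (o - 5)*(o^4 - 5*o^3 - 6*o^2 + 32*o + 32) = (o - 5)*(o + 1)*(o^3 - 6*o^2 + 32) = (o - 5)*(o - 4)*(o + 1)*(o^2 - 2*o - 8) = (o - 5)*(o - 4)^2*(o + 1)*(o + 2)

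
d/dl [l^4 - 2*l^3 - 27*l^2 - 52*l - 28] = 4*l^3 - 6*l^2 - 54*l - 52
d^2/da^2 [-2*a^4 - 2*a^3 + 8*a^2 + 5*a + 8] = -24*a^2 - 12*a + 16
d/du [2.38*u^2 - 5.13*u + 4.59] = 4.76*u - 5.13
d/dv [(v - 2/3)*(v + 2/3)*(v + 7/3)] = 3*v^2 + 14*v/3 - 4/9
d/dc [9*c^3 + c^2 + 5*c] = 27*c^2 + 2*c + 5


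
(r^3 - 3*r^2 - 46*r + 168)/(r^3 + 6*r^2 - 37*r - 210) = (r - 4)/(r + 5)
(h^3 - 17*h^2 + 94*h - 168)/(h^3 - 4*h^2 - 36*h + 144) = (h - 7)/(h + 6)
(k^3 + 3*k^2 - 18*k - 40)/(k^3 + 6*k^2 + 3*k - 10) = (k - 4)/(k - 1)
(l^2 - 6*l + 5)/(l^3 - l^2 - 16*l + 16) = (l - 5)/(l^2 - 16)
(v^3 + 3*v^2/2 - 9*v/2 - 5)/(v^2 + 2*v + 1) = (v^2 + v/2 - 5)/(v + 1)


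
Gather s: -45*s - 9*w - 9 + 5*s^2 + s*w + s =5*s^2 + s*(w - 44) - 9*w - 9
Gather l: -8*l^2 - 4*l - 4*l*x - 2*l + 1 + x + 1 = -8*l^2 + l*(-4*x - 6) + x + 2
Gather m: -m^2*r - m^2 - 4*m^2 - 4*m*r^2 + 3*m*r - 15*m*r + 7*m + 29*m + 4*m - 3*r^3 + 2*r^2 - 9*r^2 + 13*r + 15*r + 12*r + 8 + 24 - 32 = m^2*(-r - 5) + m*(-4*r^2 - 12*r + 40) - 3*r^3 - 7*r^2 + 40*r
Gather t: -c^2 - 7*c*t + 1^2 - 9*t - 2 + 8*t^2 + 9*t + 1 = -c^2 - 7*c*t + 8*t^2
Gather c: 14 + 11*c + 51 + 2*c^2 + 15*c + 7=2*c^2 + 26*c + 72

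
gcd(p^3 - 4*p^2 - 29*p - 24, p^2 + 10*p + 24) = 1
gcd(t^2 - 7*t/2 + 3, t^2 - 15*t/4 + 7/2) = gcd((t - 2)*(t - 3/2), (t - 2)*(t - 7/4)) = t - 2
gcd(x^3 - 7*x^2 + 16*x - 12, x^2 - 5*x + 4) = 1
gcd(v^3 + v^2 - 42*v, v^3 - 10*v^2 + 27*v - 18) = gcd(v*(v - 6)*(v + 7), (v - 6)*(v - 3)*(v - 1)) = v - 6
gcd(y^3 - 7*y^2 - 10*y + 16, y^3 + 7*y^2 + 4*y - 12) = y^2 + y - 2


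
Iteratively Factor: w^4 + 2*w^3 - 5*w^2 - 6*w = (w - 2)*(w^3 + 4*w^2 + 3*w) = w*(w - 2)*(w^2 + 4*w + 3) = w*(w - 2)*(w + 1)*(w + 3)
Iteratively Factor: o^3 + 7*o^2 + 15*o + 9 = (o + 3)*(o^2 + 4*o + 3) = (o + 1)*(o + 3)*(o + 3)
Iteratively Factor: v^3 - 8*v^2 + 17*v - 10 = (v - 1)*(v^2 - 7*v + 10) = (v - 5)*(v - 1)*(v - 2)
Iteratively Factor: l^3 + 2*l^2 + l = (l + 1)*(l^2 + l) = l*(l + 1)*(l + 1)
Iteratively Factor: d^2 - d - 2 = (d - 2)*(d + 1)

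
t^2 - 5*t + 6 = (t - 3)*(t - 2)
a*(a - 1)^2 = a^3 - 2*a^2 + a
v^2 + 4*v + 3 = (v + 1)*(v + 3)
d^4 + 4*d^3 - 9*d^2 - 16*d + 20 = (d - 2)*(d - 1)*(d + 2)*(d + 5)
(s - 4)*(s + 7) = s^2 + 3*s - 28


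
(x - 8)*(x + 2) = x^2 - 6*x - 16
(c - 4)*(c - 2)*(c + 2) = c^3 - 4*c^2 - 4*c + 16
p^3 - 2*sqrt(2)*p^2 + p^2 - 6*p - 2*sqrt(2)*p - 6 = (p + 1)*(p - 3*sqrt(2))*(p + sqrt(2))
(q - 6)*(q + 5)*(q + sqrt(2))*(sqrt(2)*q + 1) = sqrt(2)*q^4 - sqrt(2)*q^3 + 3*q^3 - 29*sqrt(2)*q^2 - 3*q^2 - 90*q - sqrt(2)*q - 30*sqrt(2)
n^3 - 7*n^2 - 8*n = n*(n - 8)*(n + 1)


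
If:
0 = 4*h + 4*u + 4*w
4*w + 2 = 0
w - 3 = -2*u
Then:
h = -5/4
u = 7/4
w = -1/2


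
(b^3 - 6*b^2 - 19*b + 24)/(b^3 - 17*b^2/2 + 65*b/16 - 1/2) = 16*(b^2 + 2*b - 3)/(16*b^2 - 8*b + 1)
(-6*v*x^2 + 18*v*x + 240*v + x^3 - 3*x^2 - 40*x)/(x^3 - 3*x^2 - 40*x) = (-6*v + x)/x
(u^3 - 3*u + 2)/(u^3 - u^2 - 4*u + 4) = (u - 1)/(u - 2)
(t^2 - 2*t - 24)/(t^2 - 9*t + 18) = (t + 4)/(t - 3)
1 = 1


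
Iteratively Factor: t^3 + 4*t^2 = (t)*(t^2 + 4*t) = t^2*(t + 4)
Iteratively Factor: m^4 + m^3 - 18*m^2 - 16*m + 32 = (m - 4)*(m^3 + 5*m^2 + 2*m - 8) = (m - 4)*(m + 4)*(m^2 + m - 2) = (m - 4)*(m + 2)*(m + 4)*(m - 1)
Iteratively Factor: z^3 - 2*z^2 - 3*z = (z - 3)*(z^2 + z) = z*(z - 3)*(z + 1)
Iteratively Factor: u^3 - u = (u)*(u^2 - 1) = u*(u + 1)*(u - 1)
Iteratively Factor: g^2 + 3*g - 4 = (g - 1)*(g + 4)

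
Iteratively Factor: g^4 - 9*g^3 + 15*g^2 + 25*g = (g)*(g^3 - 9*g^2 + 15*g + 25) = g*(g - 5)*(g^2 - 4*g - 5) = g*(g - 5)*(g + 1)*(g - 5)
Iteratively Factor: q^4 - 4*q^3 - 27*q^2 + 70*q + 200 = (q - 5)*(q^3 + q^2 - 22*q - 40) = (q - 5)*(q + 2)*(q^2 - q - 20) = (q - 5)*(q + 2)*(q + 4)*(q - 5)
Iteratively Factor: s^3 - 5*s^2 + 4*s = (s - 4)*(s^2 - s) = s*(s - 4)*(s - 1)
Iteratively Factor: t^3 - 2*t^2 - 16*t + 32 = (t - 4)*(t^2 + 2*t - 8) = (t - 4)*(t + 4)*(t - 2)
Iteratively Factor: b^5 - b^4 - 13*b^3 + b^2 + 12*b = (b - 1)*(b^4 - 13*b^2 - 12*b) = (b - 1)*(b + 3)*(b^3 - 3*b^2 - 4*b) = (b - 4)*(b - 1)*(b + 3)*(b^2 + b) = b*(b - 4)*(b - 1)*(b + 3)*(b + 1)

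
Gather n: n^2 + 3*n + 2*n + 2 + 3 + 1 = n^2 + 5*n + 6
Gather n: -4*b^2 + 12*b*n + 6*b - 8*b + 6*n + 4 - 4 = -4*b^2 - 2*b + n*(12*b + 6)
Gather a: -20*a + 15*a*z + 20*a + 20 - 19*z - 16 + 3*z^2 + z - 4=15*a*z + 3*z^2 - 18*z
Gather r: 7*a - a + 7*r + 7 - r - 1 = 6*a + 6*r + 6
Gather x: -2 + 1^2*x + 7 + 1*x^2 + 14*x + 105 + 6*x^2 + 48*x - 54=7*x^2 + 63*x + 56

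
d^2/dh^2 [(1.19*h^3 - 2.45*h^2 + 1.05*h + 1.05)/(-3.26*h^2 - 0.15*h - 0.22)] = (1.4210854715202e-14*h^5 - 2.8421709430404e-14*h^4 - 23.060674*h^3 - 77.73234*h^2 + 1.092084*h + 1.76533)/(34.645976*h^6 + 4.78242*h^5 + 7.234266*h^4 + 0.648855*h^3 + 0.488202*h^2 + 0.02178*h + 0.010648)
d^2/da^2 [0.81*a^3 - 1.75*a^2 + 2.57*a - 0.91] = 4.86*a - 3.5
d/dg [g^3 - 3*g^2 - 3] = 3*g*(g - 2)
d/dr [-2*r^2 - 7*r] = -4*r - 7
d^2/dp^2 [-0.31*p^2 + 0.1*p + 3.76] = -0.620000000000000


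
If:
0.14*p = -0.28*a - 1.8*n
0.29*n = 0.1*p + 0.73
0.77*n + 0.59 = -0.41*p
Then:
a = -6.01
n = 1.23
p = -3.74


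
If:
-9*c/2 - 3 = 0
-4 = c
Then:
No Solution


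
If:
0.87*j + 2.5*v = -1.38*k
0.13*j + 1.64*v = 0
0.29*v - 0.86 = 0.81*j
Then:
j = -1.03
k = 0.50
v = 0.08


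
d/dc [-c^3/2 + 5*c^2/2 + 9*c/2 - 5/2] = -3*c^2/2 + 5*c + 9/2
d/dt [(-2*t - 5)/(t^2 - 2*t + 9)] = 2*(t^2 + 5*t - 14)/(t^4 - 4*t^3 + 22*t^2 - 36*t + 81)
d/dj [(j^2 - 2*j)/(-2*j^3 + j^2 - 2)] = 2*(j^2*(j - 2)*(3*j - 1) + (1 - j)*(2*j^3 - j^2 + 2))/(2*j^3 - j^2 + 2)^2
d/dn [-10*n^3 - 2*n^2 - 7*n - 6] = -30*n^2 - 4*n - 7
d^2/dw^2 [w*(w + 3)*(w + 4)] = 6*w + 14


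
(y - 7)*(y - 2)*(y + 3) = y^3 - 6*y^2 - 13*y + 42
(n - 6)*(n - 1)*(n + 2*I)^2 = n^4 - 7*n^3 + 4*I*n^3 + 2*n^2 - 28*I*n^2 + 28*n + 24*I*n - 24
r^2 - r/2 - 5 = (r - 5/2)*(r + 2)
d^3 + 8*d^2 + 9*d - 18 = (d - 1)*(d + 3)*(d + 6)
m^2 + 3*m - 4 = (m - 1)*(m + 4)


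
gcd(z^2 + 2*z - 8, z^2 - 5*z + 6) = z - 2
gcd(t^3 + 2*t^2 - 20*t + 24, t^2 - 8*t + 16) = 1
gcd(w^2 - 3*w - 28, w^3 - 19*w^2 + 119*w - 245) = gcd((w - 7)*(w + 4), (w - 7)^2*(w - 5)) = w - 7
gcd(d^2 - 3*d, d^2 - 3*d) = d^2 - 3*d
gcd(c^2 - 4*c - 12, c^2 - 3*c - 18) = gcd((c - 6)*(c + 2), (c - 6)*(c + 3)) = c - 6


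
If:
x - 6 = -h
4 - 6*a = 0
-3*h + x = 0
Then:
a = 2/3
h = 3/2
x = 9/2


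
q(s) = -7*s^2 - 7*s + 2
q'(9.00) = -133.00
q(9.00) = -628.00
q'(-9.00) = 119.00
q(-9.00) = -502.00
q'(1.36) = -26.04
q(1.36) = -20.47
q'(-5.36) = 68.04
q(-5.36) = -161.59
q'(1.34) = -25.76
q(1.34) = -19.95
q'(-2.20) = 23.80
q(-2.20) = -16.48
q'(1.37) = -26.18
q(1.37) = -20.73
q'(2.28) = -38.92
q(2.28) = -50.35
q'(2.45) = -41.30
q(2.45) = -57.17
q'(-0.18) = -4.48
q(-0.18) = 3.03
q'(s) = -14*s - 7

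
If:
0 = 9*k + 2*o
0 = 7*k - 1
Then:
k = 1/7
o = -9/14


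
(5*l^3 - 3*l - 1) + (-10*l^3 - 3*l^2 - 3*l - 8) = -5*l^3 - 3*l^2 - 6*l - 9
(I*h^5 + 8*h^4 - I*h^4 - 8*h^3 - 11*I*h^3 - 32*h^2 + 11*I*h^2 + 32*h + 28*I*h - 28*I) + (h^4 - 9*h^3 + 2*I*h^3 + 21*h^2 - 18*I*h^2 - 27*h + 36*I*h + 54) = I*h^5 + 9*h^4 - I*h^4 - 17*h^3 - 9*I*h^3 - 11*h^2 - 7*I*h^2 + 5*h + 64*I*h + 54 - 28*I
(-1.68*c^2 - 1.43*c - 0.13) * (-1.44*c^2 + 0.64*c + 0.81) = 2.4192*c^4 + 0.984*c^3 - 2.0888*c^2 - 1.2415*c - 0.1053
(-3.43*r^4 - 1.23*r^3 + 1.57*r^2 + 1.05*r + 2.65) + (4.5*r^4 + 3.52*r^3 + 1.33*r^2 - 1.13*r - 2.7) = 1.07*r^4 + 2.29*r^3 + 2.9*r^2 - 0.0799999999999998*r - 0.0500000000000003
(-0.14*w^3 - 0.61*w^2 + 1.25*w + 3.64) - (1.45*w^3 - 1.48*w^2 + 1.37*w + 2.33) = -1.59*w^3 + 0.87*w^2 - 0.12*w + 1.31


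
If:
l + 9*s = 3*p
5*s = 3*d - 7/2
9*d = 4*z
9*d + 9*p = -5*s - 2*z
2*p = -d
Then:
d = 7/24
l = 343/80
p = -7/48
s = -21/40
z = 21/32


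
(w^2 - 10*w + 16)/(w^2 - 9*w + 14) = (w - 8)/(w - 7)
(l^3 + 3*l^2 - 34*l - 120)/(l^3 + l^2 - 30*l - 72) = (l + 5)/(l + 3)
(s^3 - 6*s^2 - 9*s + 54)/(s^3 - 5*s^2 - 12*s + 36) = (s - 3)/(s - 2)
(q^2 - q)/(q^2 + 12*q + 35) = q*(q - 1)/(q^2 + 12*q + 35)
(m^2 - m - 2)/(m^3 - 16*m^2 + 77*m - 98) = (m + 1)/(m^2 - 14*m + 49)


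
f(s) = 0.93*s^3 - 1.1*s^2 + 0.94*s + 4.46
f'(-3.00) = 32.65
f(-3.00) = -33.37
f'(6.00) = 88.18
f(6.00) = 171.38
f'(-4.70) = 72.91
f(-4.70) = -120.81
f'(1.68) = 5.12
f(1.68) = 7.34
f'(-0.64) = 3.49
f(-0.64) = 3.16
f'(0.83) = 1.04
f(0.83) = 5.01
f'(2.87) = 17.61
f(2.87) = 20.08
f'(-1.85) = 14.56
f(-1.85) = -6.93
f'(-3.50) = 42.82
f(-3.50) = -52.18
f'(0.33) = 0.52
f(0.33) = 4.68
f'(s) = 2.79*s^2 - 2.2*s + 0.94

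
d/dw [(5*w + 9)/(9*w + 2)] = -71/(9*w + 2)^2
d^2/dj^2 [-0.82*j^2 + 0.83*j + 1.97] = -1.64000000000000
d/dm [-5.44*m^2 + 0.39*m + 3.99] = 0.39 - 10.88*m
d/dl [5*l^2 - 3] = 10*l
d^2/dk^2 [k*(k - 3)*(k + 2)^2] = 12*k^2 + 6*k - 16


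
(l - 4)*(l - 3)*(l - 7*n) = l^3 - 7*l^2*n - 7*l^2 + 49*l*n + 12*l - 84*n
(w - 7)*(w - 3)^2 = w^3 - 13*w^2 + 51*w - 63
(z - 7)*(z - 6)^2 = z^3 - 19*z^2 + 120*z - 252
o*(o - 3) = o^2 - 3*o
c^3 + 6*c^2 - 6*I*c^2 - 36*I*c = c*(c + 6)*(c - 6*I)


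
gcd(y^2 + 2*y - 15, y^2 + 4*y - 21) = y - 3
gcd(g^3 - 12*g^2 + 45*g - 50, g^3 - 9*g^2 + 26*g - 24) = g - 2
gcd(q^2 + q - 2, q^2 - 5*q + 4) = q - 1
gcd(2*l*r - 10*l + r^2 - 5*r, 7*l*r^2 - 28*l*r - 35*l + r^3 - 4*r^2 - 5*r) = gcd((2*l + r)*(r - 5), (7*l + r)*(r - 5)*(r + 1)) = r - 5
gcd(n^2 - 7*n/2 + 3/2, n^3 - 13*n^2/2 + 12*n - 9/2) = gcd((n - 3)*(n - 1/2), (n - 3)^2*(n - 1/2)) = n^2 - 7*n/2 + 3/2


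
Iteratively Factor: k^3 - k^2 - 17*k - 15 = (k + 1)*(k^2 - 2*k - 15) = (k - 5)*(k + 1)*(k + 3)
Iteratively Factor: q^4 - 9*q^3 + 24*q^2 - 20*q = (q - 5)*(q^3 - 4*q^2 + 4*q) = (q - 5)*(q - 2)*(q^2 - 2*q) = (q - 5)*(q - 2)^2*(q)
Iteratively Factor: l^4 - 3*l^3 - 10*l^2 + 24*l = (l - 2)*(l^3 - l^2 - 12*l) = (l - 4)*(l - 2)*(l^2 + 3*l) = (l - 4)*(l - 2)*(l + 3)*(l)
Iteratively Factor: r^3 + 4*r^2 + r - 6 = (r + 3)*(r^2 + r - 2) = (r + 2)*(r + 3)*(r - 1)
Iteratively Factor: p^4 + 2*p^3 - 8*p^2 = (p)*(p^3 + 2*p^2 - 8*p) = p*(p + 4)*(p^2 - 2*p) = p^2*(p + 4)*(p - 2)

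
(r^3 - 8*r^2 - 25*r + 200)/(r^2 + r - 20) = (r^2 - 13*r + 40)/(r - 4)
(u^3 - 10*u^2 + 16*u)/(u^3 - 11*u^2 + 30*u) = (u^2 - 10*u + 16)/(u^2 - 11*u + 30)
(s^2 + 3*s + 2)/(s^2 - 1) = (s + 2)/(s - 1)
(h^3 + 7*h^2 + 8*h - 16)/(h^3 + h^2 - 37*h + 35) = (h^2 + 8*h + 16)/(h^2 + 2*h - 35)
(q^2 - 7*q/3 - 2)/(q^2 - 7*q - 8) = (-q^2 + 7*q/3 + 2)/(-q^2 + 7*q + 8)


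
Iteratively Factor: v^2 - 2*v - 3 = (v + 1)*(v - 3)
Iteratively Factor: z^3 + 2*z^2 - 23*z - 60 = (z - 5)*(z^2 + 7*z + 12) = (z - 5)*(z + 4)*(z + 3)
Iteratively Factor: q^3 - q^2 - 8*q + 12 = (q - 2)*(q^2 + q - 6) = (q - 2)*(q + 3)*(q - 2)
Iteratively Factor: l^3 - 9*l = (l)*(l^2 - 9) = l*(l + 3)*(l - 3)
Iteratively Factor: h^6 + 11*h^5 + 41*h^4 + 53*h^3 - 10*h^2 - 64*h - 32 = (h + 1)*(h^5 + 10*h^4 + 31*h^3 + 22*h^2 - 32*h - 32) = (h + 1)*(h + 4)*(h^4 + 6*h^3 + 7*h^2 - 6*h - 8) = (h + 1)^2*(h + 4)*(h^3 + 5*h^2 + 2*h - 8) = (h + 1)^2*(h + 4)^2*(h^2 + h - 2) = (h + 1)^2*(h + 2)*(h + 4)^2*(h - 1)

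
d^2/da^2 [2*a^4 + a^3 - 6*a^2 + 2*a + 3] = 24*a^2 + 6*a - 12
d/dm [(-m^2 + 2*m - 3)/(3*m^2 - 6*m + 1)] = 16*(m - 1)/(9*m^4 - 36*m^3 + 42*m^2 - 12*m + 1)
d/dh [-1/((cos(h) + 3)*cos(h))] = -(2*cos(h) + 3)*sin(h)/((cos(h) + 3)^2*cos(h)^2)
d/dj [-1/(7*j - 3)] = 7/(7*j - 3)^2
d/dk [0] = 0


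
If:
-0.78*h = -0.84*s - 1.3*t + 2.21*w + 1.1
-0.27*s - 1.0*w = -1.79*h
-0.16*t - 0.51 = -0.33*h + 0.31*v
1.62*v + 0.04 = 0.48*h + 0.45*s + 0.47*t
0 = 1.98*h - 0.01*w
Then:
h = -0.01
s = 3.74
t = -3.30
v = 0.05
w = -1.02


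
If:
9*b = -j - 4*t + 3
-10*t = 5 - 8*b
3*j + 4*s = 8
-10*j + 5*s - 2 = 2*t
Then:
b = 1195/3323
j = 2036/3323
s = 5119/3323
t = -1411/6646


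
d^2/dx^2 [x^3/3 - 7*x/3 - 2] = 2*x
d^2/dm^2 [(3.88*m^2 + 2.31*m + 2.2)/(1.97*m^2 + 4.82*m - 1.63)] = (-55.754546*m^3 + 125.982288*m^2 + 169.845126*m + 173.266436)/(7.645373*m^6 + 56.117814*m^5 + 118.325883*m^4 + 19.115156*m^3 - 97.904157*m^2 + 38.418774*m - 4.330747)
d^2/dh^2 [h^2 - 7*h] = 2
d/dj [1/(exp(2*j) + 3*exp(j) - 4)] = (-2*exp(j) - 3)*exp(j)/(exp(2*j) + 3*exp(j) - 4)^2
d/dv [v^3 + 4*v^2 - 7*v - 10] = 3*v^2 + 8*v - 7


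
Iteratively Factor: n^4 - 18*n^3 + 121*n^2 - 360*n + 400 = (n - 5)*(n^3 - 13*n^2 + 56*n - 80) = (n - 5)*(n - 4)*(n^2 - 9*n + 20) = (n - 5)*(n - 4)^2*(n - 5)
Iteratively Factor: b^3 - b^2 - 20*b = (b)*(b^2 - b - 20) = b*(b - 5)*(b + 4)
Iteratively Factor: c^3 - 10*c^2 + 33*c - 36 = (c - 3)*(c^2 - 7*c + 12) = (c - 3)^2*(c - 4)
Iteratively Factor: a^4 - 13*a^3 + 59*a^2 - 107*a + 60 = (a - 4)*(a^3 - 9*a^2 + 23*a - 15) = (a - 5)*(a - 4)*(a^2 - 4*a + 3) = (a - 5)*(a - 4)*(a - 3)*(a - 1)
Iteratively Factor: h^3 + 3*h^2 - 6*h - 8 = (h + 1)*(h^2 + 2*h - 8) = (h + 1)*(h + 4)*(h - 2)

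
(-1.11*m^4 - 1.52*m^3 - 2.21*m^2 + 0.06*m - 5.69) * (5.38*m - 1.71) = -5.9718*m^5 - 6.2795*m^4 - 9.2906*m^3 + 4.1019*m^2 - 30.7148*m + 9.7299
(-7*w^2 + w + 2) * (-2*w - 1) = 14*w^3 + 5*w^2 - 5*w - 2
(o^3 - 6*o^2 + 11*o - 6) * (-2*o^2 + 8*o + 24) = -2*o^5 + 20*o^4 - 46*o^3 - 44*o^2 + 216*o - 144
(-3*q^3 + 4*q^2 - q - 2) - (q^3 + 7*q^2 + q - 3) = -4*q^3 - 3*q^2 - 2*q + 1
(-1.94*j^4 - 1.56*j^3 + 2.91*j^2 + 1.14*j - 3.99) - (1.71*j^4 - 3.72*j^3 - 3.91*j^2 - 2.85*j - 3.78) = -3.65*j^4 + 2.16*j^3 + 6.82*j^2 + 3.99*j - 0.21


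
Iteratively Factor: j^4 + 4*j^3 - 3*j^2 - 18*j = (j + 3)*(j^3 + j^2 - 6*j) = (j + 3)^2*(j^2 - 2*j) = j*(j + 3)^2*(j - 2)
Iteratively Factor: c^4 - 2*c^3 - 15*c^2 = (c + 3)*(c^3 - 5*c^2) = c*(c + 3)*(c^2 - 5*c) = c^2*(c + 3)*(c - 5)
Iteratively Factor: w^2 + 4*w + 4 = (w + 2)*(w + 2)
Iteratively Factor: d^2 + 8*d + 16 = (d + 4)*(d + 4)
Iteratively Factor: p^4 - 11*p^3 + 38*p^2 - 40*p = (p)*(p^3 - 11*p^2 + 38*p - 40) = p*(p - 4)*(p^2 - 7*p + 10) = p*(p - 4)*(p - 2)*(p - 5)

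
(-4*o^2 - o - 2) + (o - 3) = -4*o^2 - 5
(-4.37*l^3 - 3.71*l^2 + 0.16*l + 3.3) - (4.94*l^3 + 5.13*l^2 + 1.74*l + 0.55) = -9.31*l^3 - 8.84*l^2 - 1.58*l + 2.75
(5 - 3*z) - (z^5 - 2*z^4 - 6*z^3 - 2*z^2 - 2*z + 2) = -z^5 + 2*z^4 + 6*z^3 + 2*z^2 - z + 3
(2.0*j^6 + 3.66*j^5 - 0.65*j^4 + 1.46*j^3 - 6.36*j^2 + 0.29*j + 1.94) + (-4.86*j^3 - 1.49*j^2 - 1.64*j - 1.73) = 2.0*j^6 + 3.66*j^5 - 0.65*j^4 - 3.4*j^3 - 7.85*j^2 - 1.35*j + 0.21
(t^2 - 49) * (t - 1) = t^3 - t^2 - 49*t + 49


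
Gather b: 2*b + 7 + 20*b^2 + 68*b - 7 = 20*b^2 + 70*b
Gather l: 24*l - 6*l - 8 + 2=18*l - 6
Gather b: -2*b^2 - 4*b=-2*b^2 - 4*b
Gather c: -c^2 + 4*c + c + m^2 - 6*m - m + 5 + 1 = -c^2 + 5*c + m^2 - 7*m + 6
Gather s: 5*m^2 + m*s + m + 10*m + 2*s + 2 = 5*m^2 + 11*m + s*(m + 2) + 2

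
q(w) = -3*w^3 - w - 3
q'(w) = -9*w^2 - 1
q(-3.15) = 93.92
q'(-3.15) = -90.30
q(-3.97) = 188.68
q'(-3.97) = -142.85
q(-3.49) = 128.02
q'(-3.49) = -110.62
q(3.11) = -96.35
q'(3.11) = -88.05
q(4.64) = -307.33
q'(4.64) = -194.77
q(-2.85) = 69.30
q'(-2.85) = -74.10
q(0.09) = -3.09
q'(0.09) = -1.07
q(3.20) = -104.50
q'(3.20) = -93.16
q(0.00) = -3.00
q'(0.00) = -1.00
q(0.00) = -3.00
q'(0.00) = -1.00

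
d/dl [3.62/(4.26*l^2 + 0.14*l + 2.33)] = (-30.8424*l - 0.5068)/(4.26*l^2 + 0.14*l + 2.33)^2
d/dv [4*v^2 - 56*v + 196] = 8*v - 56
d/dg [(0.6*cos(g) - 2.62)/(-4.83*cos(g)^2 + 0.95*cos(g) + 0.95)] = (-2.898*cos(g)^2 + 25.3092*cos(g) - 3.059)*sin(g)/(23.3289*cos(g)^4 - 9.177*cos(g)^3 - 8.2745*cos(g)^2 + 1.805*cos(g) + 0.9025)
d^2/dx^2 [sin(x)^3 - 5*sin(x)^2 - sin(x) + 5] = sin(x)/4 + 9*sin(3*x)/4 - 10*cos(2*x)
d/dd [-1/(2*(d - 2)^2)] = (d - 2)^(-3)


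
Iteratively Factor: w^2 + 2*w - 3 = (w + 3)*(w - 1)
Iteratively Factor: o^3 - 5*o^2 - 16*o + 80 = (o - 5)*(o^2 - 16) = (o - 5)*(o + 4)*(o - 4)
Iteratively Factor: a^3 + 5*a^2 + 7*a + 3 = (a + 3)*(a^2 + 2*a + 1) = (a + 1)*(a + 3)*(a + 1)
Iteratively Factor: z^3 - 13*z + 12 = (z + 4)*(z^2 - 4*z + 3) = (z - 1)*(z + 4)*(z - 3)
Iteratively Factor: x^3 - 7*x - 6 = (x - 3)*(x^2 + 3*x + 2) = (x - 3)*(x + 1)*(x + 2)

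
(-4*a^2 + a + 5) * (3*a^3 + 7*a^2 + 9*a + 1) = -12*a^5 - 25*a^4 - 14*a^3 + 40*a^2 + 46*a + 5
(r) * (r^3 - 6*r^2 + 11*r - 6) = r^4 - 6*r^3 + 11*r^2 - 6*r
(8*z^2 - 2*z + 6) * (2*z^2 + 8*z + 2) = 16*z^4 + 60*z^3 + 12*z^2 + 44*z + 12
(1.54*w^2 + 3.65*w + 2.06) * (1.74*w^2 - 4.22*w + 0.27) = 2.6796*w^4 - 0.1478*w^3 - 11.4028*w^2 - 7.7077*w + 0.5562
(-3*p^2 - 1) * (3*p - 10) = -9*p^3 + 30*p^2 - 3*p + 10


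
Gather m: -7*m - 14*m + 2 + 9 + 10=21 - 21*m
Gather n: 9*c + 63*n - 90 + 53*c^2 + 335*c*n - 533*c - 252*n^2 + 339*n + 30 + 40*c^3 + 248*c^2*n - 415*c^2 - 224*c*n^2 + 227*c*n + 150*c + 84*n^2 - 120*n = 40*c^3 - 362*c^2 - 374*c + n^2*(-224*c - 168) + n*(248*c^2 + 562*c + 282) - 60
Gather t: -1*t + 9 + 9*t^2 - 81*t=9*t^2 - 82*t + 9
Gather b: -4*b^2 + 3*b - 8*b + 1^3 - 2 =-4*b^2 - 5*b - 1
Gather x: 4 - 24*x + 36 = 40 - 24*x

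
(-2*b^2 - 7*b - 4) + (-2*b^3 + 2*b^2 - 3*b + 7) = -2*b^3 - 10*b + 3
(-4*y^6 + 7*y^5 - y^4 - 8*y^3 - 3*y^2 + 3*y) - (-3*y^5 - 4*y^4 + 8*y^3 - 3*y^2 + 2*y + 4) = -4*y^6 + 10*y^5 + 3*y^4 - 16*y^3 + y - 4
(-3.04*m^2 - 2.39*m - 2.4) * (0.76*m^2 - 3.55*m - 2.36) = -2.3104*m^4 + 8.9756*m^3 + 13.8349*m^2 + 14.1604*m + 5.664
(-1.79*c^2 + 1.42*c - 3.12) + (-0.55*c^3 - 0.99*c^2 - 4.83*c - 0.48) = -0.55*c^3 - 2.78*c^2 - 3.41*c - 3.6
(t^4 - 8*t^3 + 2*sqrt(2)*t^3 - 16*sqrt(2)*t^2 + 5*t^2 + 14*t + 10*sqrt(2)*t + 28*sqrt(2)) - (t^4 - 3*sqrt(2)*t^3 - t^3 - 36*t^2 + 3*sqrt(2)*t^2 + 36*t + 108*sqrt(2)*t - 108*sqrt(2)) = -7*t^3 + 5*sqrt(2)*t^3 - 19*sqrt(2)*t^2 + 41*t^2 - 98*sqrt(2)*t - 22*t + 136*sqrt(2)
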